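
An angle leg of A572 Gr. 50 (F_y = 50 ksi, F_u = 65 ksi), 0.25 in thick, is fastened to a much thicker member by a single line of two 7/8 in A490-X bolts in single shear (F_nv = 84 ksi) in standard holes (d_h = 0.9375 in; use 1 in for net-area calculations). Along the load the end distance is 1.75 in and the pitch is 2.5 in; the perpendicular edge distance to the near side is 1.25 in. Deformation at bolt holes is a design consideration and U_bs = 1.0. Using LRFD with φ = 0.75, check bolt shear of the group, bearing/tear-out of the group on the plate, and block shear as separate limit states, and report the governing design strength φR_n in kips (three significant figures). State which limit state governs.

29.2 kips (block shear governs)

Bolt shear: A_b = π·0.875²/4 = 0.6013 in²; R_n = 84 × 0.6013 × 2 × 1 = 101 kips → 0.75 × 101 = 75.8 kips.
Bearing: edge l_c = 1.281, r_n = 24.98 kips; interior l_c = 1.562, r_n = 30.47 kips; R_n = 24.98 + 1·30.47 = 55.45 kips → 41.6 kips.
Block shear: A_gv = 1.062, A_nv = 0.6875, A_nt = 0.1875 in²; R_n = min(0.6F_uA_nv, 0.6F_yA_gv) + U_bs·F_u·A_nt = 39 kips → 29.2 kips.
Block shear governs: 29.2 kips.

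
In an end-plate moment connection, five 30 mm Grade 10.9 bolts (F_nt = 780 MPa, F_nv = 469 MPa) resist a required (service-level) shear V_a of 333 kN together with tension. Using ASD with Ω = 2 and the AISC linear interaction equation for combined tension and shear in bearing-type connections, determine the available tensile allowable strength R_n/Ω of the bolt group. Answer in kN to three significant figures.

1240 kN

A_b = π·30²/4 = 706.9 mm²; f_rv = 333 × 1000 / (5 × 706.9) = 94.22 MPa.
F'_nt = 1.3 F_nt − (Ω F_nt / F_nv) f_rv = 1.3·780 − (2·780/469)·94.22 = 700.6 MPa, capped at F_nt → F'_nt = 700.6 MPa.
R_n = F'_nt · A_b · n = 700.6 × 706.9 × 5 / 1000 = 2476 kN.
Allowable strength R_n/Ω = 2476 / 2 = 1240 kN.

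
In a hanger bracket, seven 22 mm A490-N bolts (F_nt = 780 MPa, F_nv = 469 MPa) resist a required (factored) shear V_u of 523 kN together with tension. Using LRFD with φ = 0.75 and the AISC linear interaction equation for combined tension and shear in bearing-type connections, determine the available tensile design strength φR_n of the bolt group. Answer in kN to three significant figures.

1150 kN

A_b = π·22²/4 = 380.1 mm²; f_rv = 523 × 1000 / (7 × 380.1) = 196.5 MPa.
F'_nt = 1.3 F_nt − (F_nt / φF_nv) f_rv = 1.3·780 − (780/(0.75·469))·196.5 = 578.2 MPa, capped at F_nt → F'_nt = 578.2 MPa.
R_n = F'_nt · A_b · n = 578.2 × 380.1 × 7 / 1000 = 1538 kN.
Design strength φR_n = 0.75 × 1538 = 1150 kN.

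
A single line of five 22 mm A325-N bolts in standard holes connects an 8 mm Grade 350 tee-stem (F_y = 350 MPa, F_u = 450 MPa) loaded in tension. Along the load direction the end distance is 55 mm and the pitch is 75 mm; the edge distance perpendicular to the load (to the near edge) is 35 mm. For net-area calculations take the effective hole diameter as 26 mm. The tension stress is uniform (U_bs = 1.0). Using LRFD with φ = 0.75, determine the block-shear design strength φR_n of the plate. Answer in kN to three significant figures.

445 kN

Shear plane L_v = 55 + 4·75 = 355 mm; A_gv = 355 × 8 = 2840 mm².
A_nv = (355 − 4.5·26) × 8 = 1904 mm².
A_nt = (35 − 0.5·26) × 8 = 176 mm².
0.6 F_u A_nv = 514.1 kN; 0.6 F_y A_gv = 596.4 kN → shear rupture governs the shear term.
R_n = 514.1 + 1.0 × 450 × 176 / 1000 = 593.3 kN.
Design strength φR_n = 0.75 × 593.3 = 445 kN.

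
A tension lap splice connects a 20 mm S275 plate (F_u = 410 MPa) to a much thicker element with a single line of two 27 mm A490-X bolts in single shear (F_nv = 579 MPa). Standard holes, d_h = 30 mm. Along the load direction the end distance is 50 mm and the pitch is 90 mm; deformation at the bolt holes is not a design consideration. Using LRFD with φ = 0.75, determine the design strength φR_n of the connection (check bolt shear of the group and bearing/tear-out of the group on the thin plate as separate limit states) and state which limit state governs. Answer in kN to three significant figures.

497 kN (bolt shear governs)

Bolt shear: A_b = π·27²/4 = 572.6 mm²; R_n = 579 × 572.6 × 2 × 1 / 1000 = 663 kN → 0.75 × 663 = 497 kN.
Bearing (1.5 l_c t F_u ≤ 3.0 d t F_u): upper limit = 3.0·27·20·410 / 1000 = 664.2 kN.
  Edge l_c = 50 − 30/2 = 35 → r_n = 430.5 kN; interior l_c = 90 − 30 = 60 → r_n = 664.2 kN.
  R_n,bearing = 1·430.5 + 1·664.2 = 1095 kN → 0.75 × 1095 = 821 kN.
Bolt shear governs: 497 kN.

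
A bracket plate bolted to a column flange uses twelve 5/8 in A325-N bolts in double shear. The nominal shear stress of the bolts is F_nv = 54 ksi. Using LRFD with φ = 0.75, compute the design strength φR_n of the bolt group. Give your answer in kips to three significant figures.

A_b = π × 0.625² / 4 = 0.3068 in².
R_n = F_nv · A_b · n · n_s = 54 × 0.3068 × 12 × 2 = 397.6 kips.
Design strength φR_n = 0.75 × 397.6 = 298 kips.

298 kips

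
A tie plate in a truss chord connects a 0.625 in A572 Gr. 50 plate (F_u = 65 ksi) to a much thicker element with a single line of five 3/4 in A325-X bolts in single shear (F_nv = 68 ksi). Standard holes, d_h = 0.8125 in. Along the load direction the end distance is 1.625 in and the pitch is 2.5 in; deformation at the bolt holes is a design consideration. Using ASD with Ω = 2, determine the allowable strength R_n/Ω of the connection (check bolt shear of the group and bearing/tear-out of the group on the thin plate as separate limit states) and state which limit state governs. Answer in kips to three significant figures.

75.1 kips (bolt shear governs)

Bolt shear: A_b = π·0.75²/4 = 0.4418 in²; R_n = 68 × 0.4418 × 5 × 1 = 150.2 kips → 150.2 / 2 = 75.1 kips.
Bearing (1.2 l_c t F_u ≤ 2.4 d t F_u): upper limit = 2.4·0.75·0.625·65 = 73.12 kips.
  Edge l_c = 1.625 − 0.8125/2 = 1.219 → r_n = 59.41 kips; interior l_c = 2.5 − 0.8125 = 1.688 → r_n = 73.12 kips.
  R_n,bearing = 1·59.41 + 4·73.12 = 351.9 kips → 351.9 / 2 = 176 kips.
Bolt shear governs: 75.1 kips.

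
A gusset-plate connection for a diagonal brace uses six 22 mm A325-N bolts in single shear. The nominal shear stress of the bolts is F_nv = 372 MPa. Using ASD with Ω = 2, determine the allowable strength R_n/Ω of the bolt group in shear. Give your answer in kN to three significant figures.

424 kN

A_b = π × 22² / 4 = 380.1 mm².
R_n = F_nv · A_b · n · n_s = 372 × 380.1 × 6 × 1 / 1000 = 848.5 kN.
Allowable strength R_n/Ω = 848.5 / 2 = 424 kN.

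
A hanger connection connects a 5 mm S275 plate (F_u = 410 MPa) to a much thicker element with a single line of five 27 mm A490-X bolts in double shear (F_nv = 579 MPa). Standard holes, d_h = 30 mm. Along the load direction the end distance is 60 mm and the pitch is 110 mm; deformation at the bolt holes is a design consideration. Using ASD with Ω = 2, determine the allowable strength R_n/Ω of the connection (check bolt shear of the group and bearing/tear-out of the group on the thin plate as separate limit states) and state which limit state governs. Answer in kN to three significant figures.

Bolt shear: A_b = π·27²/4 = 572.6 mm²; R_n = 579 × 572.6 × 5 × 2 / 1000 = 3315 kN → 3315 / 2 = 1660 kN.
Bearing (1.2 l_c t F_u ≤ 2.4 d t F_u): upper limit = 2.4·27·5·410 / 1000 = 132.8 kN.
  Edge l_c = 60 − 30/2 = 45 → r_n = 110.7 kN; interior l_c = 110 − 30 = 80 → r_n = 132.8 kN.
  R_n,bearing = 1·110.7 + 4·132.8 = 642.1 kN → 642.1 / 2 = 321 kN.
Bearing governs: 321 kN.

321 kN (bearing governs)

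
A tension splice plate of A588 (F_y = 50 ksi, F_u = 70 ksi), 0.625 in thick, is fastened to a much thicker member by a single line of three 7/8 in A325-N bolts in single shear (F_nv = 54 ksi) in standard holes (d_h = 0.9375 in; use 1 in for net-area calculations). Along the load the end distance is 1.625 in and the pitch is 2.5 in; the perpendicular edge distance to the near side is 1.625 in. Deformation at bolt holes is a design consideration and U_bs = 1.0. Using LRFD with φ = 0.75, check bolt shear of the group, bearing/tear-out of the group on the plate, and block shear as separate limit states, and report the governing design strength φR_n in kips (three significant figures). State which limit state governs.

Bolt shear: A_b = π·0.875²/4 = 0.6013 in²; R_n = 54 × 0.6013 × 3 × 1 = 97.41 kips → 0.75 × 97.41 = 73.1 kips.
Bearing: edge l_c = 1.156, r_n = 60.7 kips; interior l_c = 1.562, r_n = 82.03 kips; R_n = 60.7 + 2·82.03 = 224.8 kips → 169 kips.
Block shear: A_gv = 4.141, A_nv = 2.578, A_nt = 0.7031 in²; R_n = min(0.6F_uA_nv, 0.6F_yA_gv) + U_bs·F_u·A_nt = 157.5 kips → 118 kips.
Bolt shear governs: 73.1 kips.

73.1 kips (bolt shear governs)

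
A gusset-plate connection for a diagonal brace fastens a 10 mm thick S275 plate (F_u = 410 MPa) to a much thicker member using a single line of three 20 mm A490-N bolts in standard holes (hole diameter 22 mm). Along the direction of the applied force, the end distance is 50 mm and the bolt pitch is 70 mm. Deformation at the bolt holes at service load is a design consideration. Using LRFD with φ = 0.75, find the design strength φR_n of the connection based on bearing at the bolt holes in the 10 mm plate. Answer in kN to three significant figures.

Per bolt r_n = 1.2 l_c t F_u ≤ 2.4 d t F_u; upper limit = 2.4 × 20 × 10 × 410 / 1000 = 196.8 kN.
Edge bolt: l_c = 50 − 22/2 = 39 mm → 1.2 × 39 × 10 × 410 / 1000 = 191.9 → r_n = 191.9 kN.
Interior bolts: l_c = 70 − 22 = 48 mm → 1.2 × 48 × 10 × 410 / 1000 = 236.2 → r_n = 196.8 kN.
R_n = 1 × 191.9 + 2 × 196.8 = 585.5 kN.
Design strength φR_n = 0.75 × 585.5 = 439 kN.

439 kN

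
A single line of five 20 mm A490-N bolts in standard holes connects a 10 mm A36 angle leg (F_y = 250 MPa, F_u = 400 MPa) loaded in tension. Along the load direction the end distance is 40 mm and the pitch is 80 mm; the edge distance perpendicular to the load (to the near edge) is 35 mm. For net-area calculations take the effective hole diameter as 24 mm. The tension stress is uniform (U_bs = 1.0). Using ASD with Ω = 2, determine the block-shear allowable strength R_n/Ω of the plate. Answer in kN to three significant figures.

Shear plane L_v = 40 + 4·80 = 360 mm; A_gv = 360 × 10 = 3600 mm².
A_nv = (360 − 4.5·24) × 10 = 2520 mm².
A_nt = (35 − 0.5·24) × 10 = 230 mm².
0.6 F_u A_nv = 604.8 kN; 0.6 F_y A_gv = 540 kN → shear yielding governs the shear term.
R_n = 540 + 1.0 × 400 × 230 / 1000 = 632 kN.
Allowable strength R_n/Ω = 632 / 2 = 316 kN.

316 kN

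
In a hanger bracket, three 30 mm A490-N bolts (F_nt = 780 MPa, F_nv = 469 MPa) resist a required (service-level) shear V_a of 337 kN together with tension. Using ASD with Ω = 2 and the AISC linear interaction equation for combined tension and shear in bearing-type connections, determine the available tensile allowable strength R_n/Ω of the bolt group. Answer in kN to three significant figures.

515 kN

A_b = π·30²/4 = 706.9 mm²; f_rv = 337 × 1000 / (3 × 706.9) = 158.9 MPa.
F'_nt = 1.3 F_nt − (Ω F_nt / F_nv) f_rv = 1.3·780 − (2·780/469)·158.9 = 485.4 MPa, capped at F_nt → F'_nt = 485.4 MPa.
R_n = F'_nt · A_b · n = 485.4 × 706.9 × 3 / 1000 = 1029 kN.
Allowable strength R_n/Ω = 1029 / 2 = 515 kN.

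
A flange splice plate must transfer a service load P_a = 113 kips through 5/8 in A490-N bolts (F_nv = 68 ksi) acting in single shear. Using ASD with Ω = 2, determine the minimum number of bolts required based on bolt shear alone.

11 bolts

A_b = π·0.625²/4 = 0.3068 in².
Per-bolt allowable strength R_n/Ω = 68 × 0.3068 × 1 / 2 = 10.43 kips.
n ≥ 113 / 10.43 = 10.83 → use 11 bolts.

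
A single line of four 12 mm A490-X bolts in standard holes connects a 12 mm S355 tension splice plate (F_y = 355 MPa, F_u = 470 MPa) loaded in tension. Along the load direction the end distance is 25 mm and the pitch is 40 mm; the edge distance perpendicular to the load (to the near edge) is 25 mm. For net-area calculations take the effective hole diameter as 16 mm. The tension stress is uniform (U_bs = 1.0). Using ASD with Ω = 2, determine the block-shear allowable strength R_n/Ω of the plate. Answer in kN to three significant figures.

Shear plane L_v = 25 + 3·40 = 145 mm; A_gv = 145 × 12 = 1740 mm².
A_nv = (145 − 3.5·16) × 12 = 1068 mm².
A_nt = (25 − 0.5·16) × 12 = 204 mm².
0.6 F_u A_nv = 301.2 kN; 0.6 F_y A_gv = 370.6 kN → shear rupture governs the shear term.
R_n = 301.2 + 1.0 × 470 × 204 / 1000 = 397.1 kN.
Allowable strength R_n/Ω = 397.1 / 2 = 199 kN.

199 kN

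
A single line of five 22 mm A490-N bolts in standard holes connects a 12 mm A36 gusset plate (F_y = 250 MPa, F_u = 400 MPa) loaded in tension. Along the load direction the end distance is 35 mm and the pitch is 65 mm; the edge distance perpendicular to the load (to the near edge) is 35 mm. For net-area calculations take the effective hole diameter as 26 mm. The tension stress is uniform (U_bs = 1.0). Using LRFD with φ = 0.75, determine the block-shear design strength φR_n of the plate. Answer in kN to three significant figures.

Shear plane L_v = 35 + 4·65 = 295 mm; A_gv = 295 × 12 = 3540 mm².
A_nv = (295 − 4.5·26) × 12 = 2136 mm².
A_nt = (35 − 0.5·26) × 12 = 264 mm².
0.6 F_u A_nv = 512.6 kN; 0.6 F_y A_gv = 531 kN → shear rupture governs the shear term.
R_n = 512.6 + 1.0 × 400 × 264 / 1000 = 618.2 kN.
Design strength φR_n = 0.75 × 618.2 = 464 kN.

464 kN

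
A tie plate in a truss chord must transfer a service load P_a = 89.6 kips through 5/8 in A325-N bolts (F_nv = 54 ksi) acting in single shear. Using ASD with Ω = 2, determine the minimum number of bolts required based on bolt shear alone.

11 bolts

A_b = π·0.625²/4 = 0.3068 in².
Per-bolt allowable strength R_n/Ω = 54 × 0.3068 × 1 / 2 = 8.283 kips.
n ≥ 89.6 / 8.283 = 10.82 → use 11 bolts.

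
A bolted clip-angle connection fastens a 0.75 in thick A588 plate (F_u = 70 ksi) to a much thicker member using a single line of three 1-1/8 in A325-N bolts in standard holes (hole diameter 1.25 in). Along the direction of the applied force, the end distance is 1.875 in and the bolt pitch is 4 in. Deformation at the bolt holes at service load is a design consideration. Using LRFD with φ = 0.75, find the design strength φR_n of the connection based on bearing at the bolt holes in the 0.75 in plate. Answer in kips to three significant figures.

272 kips

Per bolt r_n = 1.2 l_c t F_u ≤ 2.4 d t F_u; upper limit = 2.4 × 1.125 × 0.75 × 70 = 141.8 kips.
Edge bolt: l_c = 1.875 − 1.25/2 = 1.25 in → 1.2 × 1.25 × 0.75 × 70 = 78.75 → r_n = 78.75 kips.
Interior bolts: l_c = 4 − 1.25 = 2.75 in → 1.2 × 2.75 × 0.75 × 70 = 173.2 → r_n = 141.8 kips.
R_n = 1 × 78.75 + 2 × 141.8 = 362.2 kips.
Design strength φR_n = 0.75 × 362.2 = 272 kips.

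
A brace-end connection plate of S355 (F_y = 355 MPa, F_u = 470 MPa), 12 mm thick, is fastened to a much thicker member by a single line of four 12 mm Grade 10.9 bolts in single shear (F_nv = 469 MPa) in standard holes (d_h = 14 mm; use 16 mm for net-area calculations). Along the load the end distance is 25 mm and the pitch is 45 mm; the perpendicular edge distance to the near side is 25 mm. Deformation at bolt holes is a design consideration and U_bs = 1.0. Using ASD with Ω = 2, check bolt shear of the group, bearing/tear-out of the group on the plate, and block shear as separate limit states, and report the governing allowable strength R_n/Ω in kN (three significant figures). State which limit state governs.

106 kN (bolt shear governs)

Bolt shear: A_b = π·12²/4 = 113.1 mm²; R_n = 469 × 113.1 × 4 × 1 / 1000 = 212.2 kN → 212.2 / 2 = 106 kN.
Bearing: edge l_c = 18, r_n = 121.8 kN; interior l_c = 31, r_n = 162.4 kN; R_n = 121.8 + 3·162.4 = 609.1 kN → 305 kN.
Block shear: A_gv = 1920, A_nv = 1248, A_nt = 204 mm²; R_n = min(0.6F_uA_nv, 0.6F_yA_gv) + U_bs·F_u·A_nt = 447.8 kN → 224 kN.
Bolt shear governs: 106 kN.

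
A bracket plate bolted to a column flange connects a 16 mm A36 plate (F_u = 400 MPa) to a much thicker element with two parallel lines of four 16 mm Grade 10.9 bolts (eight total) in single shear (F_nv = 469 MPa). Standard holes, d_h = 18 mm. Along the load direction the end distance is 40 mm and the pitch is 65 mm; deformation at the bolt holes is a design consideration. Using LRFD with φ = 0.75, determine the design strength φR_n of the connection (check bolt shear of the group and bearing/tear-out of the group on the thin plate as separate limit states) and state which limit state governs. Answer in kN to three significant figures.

Bolt shear: A_b = π·16²/4 = 201.1 mm²; R_n = 469 × 201.1 × 8 × 1 / 1000 = 754.4 kN → 0.75 × 754.4 = 566 kN.
Bearing (1.2 l_c t F_u ≤ 2.4 d t F_u): upper limit = 2.4·16·16·400 / 1000 = 245.8 kN.
  Edge l_c = 40 − 18/2 = 31 → r_n = 238.1 kN; interior l_c = 65 − 18 = 47 → r_n = 245.8 kN.
  R_n,bearing = 2·238.1 + 6·245.8 = 1951 kN → 0.75 × 1951 = 1460 kN.
Bolt shear governs: 566 kN.

566 kN (bolt shear governs)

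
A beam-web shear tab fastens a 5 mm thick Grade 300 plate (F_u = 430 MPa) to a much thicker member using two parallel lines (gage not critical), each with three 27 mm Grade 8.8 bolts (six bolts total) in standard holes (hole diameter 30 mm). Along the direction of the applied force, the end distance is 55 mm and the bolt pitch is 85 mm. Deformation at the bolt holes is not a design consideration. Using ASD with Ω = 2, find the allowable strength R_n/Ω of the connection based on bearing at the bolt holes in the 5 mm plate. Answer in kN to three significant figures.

Per bolt r_n = 1.5 l_c t F_u ≤ 3.0 d t F_u; upper limit = 3.0 × 27 × 5 × 430 / 1000 = 174.2 kN.
Edge bolt: l_c = 55 − 30/2 = 40 mm → 1.5 × 40 × 5 × 430 / 1000 = 129 → r_n = 129 kN.
Interior bolts: l_c = 85 − 30 = 55 mm → 1.5 × 55 × 5 × 430 / 1000 = 177.4 → r_n = 174.2 kN.
R_n = 2 × 129 + 4 × 174.2 = 954.6 kN.
Allowable strength R_n/Ω = 954.6 / 2 = 477 kN.

477 kN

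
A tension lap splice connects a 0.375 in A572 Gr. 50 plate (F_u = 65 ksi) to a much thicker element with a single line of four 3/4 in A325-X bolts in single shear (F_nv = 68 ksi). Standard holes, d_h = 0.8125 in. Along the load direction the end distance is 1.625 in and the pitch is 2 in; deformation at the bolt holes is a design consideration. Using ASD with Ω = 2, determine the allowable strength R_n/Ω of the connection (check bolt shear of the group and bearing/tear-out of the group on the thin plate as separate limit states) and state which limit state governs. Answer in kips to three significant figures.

60.1 kips (bolt shear governs)

Bolt shear: A_b = π·0.75²/4 = 0.4418 in²; R_n = 68 × 0.4418 × 4 × 1 = 120.2 kips → 120.2 / 2 = 60.1 kips.
Bearing (1.2 l_c t F_u ≤ 2.4 d t F_u): upper limit = 2.4·0.75·0.375·65 = 43.87 kips.
  Edge l_c = 1.625 − 0.8125/2 = 1.219 → r_n = 35.65 kips; interior l_c = 2 − 0.8125 = 1.188 → r_n = 34.73 kips.
  R_n,bearing = 1·35.65 + 3·34.73 = 139.9 kips → 139.9 / 2 = 69.9 kips.
Bolt shear governs: 60.1 kips.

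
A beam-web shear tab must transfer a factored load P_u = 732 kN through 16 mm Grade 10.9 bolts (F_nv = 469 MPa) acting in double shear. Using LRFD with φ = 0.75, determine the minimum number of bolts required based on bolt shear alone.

6 bolts

A_b = π·16²/4 = 201.1 mm².
Per-bolt design strength φR_n = 0.75 × 469 × 201.1 × 2 / 1000 = 141.4 kN.
n ≥ 732 / 141.4 = 5.175 → use 6 bolts.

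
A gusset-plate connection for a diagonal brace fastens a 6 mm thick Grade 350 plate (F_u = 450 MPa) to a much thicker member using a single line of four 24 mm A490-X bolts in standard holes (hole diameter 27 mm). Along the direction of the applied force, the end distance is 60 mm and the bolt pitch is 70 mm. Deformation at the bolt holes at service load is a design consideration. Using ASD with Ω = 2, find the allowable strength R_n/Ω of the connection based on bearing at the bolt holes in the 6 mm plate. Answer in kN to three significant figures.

Per bolt r_n = 1.2 l_c t F_u ≤ 2.4 d t F_u; upper limit = 2.4 × 24 × 6 × 450 / 1000 = 155.5 kN.
Edge bolt: l_c = 60 − 27/2 = 46.5 mm → 1.2 × 46.5 × 6 × 450 / 1000 = 150.7 → r_n = 150.7 kN.
Interior bolts: l_c = 70 − 27 = 43 mm → 1.2 × 43 × 6 × 450 / 1000 = 139.3 → r_n = 139.3 kN.
R_n = 1 × 150.7 + 3 × 139.3 = 568.6 kN.
Allowable strength R_n/Ω = 568.6 / 2 = 284 kN.

284 kN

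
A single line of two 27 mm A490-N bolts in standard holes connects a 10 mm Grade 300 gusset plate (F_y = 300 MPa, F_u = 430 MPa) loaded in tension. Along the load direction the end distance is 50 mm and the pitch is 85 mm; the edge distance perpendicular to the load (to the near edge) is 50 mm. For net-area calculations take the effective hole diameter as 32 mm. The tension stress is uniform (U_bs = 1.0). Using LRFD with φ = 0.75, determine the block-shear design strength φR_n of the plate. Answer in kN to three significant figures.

278 kN

Shear plane L_v = 50 + 1·85 = 135 mm; A_gv = 135 × 10 = 1350 mm².
A_nv = (135 − 1.5·32) × 10 = 870 mm².
A_nt = (50 − 0.5·32) × 10 = 340 mm².
0.6 F_u A_nv = 224.5 kN; 0.6 F_y A_gv = 243 kN → shear rupture governs the shear term.
R_n = 224.5 + 1.0 × 430 × 340 / 1000 = 370.7 kN.
Design strength φR_n = 0.75 × 370.7 = 278 kN.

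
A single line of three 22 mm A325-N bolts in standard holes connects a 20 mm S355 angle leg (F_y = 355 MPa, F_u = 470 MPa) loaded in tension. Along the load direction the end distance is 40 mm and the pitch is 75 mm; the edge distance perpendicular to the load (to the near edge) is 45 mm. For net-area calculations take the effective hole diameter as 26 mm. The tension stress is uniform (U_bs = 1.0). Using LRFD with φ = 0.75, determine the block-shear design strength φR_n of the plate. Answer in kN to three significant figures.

754 kN

Shear plane L_v = 40 + 2·75 = 190 mm; A_gv = 190 × 20 = 3800 mm².
A_nv = (190 − 2.5·26) × 20 = 2500 mm².
A_nt = (45 − 0.5·26) × 20 = 640 mm².
0.6 F_u A_nv = 705 kN; 0.6 F_y A_gv = 809.4 kN → shear rupture governs the shear term.
R_n = 705 + 1.0 × 470 × 640 / 1000 = 1006 kN.
Design strength φR_n = 0.75 × 1006 = 754 kN.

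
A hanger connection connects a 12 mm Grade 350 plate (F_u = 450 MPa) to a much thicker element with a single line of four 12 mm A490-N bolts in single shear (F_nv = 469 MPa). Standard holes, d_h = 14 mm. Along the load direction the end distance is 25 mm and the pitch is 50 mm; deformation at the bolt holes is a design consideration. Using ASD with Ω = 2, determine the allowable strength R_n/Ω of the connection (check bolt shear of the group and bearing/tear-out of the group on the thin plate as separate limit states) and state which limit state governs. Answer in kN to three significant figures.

106 kN (bolt shear governs)

Bolt shear: A_b = π·12²/4 = 113.1 mm²; R_n = 469 × 113.1 × 4 × 1 / 1000 = 212.2 kN → 212.2 / 2 = 106 kN.
Bearing (1.2 l_c t F_u ≤ 2.4 d t F_u): upper limit = 2.4·12·12·450 / 1000 = 155.5 kN.
  Edge l_c = 25 − 14/2 = 18 → r_n = 116.6 kN; interior l_c = 50 − 14 = 36 → r_n = 155.5 kN.
  R_n,bearing = 1·116.6 + 3·155.5 = 583.2 kN → 583.2 / 2 = 292 kN.
Bolt shear governs: 106 kN.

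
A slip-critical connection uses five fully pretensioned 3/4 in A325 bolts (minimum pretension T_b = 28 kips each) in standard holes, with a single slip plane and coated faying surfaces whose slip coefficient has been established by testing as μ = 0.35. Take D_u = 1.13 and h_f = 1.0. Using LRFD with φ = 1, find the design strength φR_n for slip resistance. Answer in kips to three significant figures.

R_n = μ · D_u · h_f · T_b · n_s · n_b = 0.35 × 1.13 × 1.0 × 28 × 1 × 5 = 55.37 kips.
Design strength φR_n = 1 × 55.37 = 55.4 kips.

55.4 kips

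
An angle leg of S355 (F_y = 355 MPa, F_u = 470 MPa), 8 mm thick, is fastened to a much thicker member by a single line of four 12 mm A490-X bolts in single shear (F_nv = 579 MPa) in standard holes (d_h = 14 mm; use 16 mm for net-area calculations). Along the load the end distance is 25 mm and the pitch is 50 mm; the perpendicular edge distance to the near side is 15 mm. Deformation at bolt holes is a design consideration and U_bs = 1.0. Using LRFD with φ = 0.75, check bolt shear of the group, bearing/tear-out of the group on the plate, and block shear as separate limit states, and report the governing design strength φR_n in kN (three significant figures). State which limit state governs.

Bolt shear: A_b = π·12²/4 = 113.1 mm²; R_n = 579 × 113.1 × 4 × 1 / 1000 = 261.9 kN → 0.75 × 261.9 = 196 kN.
Bearing: edge l_c = 18, r_n = 81.22 kN; interior l_c = 36, r_n = 108.3 kN; R_n = 81.22 + 3·108.3 = 406.1 kN → 305 kN.
Block shear: A_gv = 1400, A_nv = 952, A_nt = 56 mm²; R_n = min(0.6F_uA_nv, 0.6F_yA_gv) + U_bs·F_u·A_nt = 294.8 kN → 221 kN.
Bolt shear governs: 196 kN.

196 kN (bolt shear governs)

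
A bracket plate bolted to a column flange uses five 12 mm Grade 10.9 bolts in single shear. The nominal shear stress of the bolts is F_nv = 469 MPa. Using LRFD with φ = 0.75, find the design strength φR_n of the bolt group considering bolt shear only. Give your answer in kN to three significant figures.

A_b = π × 12² / 4 = 113.1 mm².
R_n = F_nv · A_b · n · n_s = 469 × 113.1 × 5 × 1 / 1000 = 265.2 kN.
Design strength φR_n = 0.75 × 265.2 = 199 kN.

199 kN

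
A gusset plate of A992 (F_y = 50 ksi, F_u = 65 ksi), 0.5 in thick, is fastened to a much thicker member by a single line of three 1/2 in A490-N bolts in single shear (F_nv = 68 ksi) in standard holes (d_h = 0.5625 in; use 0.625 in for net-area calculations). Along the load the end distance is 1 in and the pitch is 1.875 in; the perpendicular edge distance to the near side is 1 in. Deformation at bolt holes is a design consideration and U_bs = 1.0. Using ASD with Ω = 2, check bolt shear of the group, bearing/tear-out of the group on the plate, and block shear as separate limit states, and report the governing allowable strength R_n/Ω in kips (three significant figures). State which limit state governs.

Bolt shear: A_b = π·0.5²/4 = 0.1963 in²; R_n = 68 × 0.1963 × 3 × 1 = 40.06 kips → 40.06 / 2 = 20 kips.
Bearing: edge l_c = 0.7188, r_n = 28.03 kips; interior l_c = 1.312, r_n = 39 kips; R_n = 28.03 + 2·39 = 106 kips → 53 kips.
Block shear: A_gv = 2.375, A_nv = 1.594, A_nt = 0.3438 in²; R_n = min(0.6F_uA_nv, 0.6F_yA_gv) + U_bs·F_u·A_nt = 84.5 kips → 42.2 kips.
Bolt shear governs: 20 kips.

20 kips (bolt shear governs)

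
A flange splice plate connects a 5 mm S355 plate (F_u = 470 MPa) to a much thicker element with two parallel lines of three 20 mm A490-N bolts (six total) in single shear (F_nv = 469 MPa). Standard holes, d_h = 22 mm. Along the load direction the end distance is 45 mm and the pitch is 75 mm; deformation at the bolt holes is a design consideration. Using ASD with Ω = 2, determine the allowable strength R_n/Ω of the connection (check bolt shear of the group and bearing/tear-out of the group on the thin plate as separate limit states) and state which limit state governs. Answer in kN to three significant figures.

Bolt shear: A_b = π·20²/4 = 314.2 mm²; R_n = 469 × 314.2 × 6 × 1 / 1000 = 884 kN → 884 / 2 = 442 kN.
Bearing (1.2 l_c t F_u ≤ 2.4 d t F_u): upper limit = 2.4·20·5·470 / 1000 = 112.8 kN.
  Edge l_c = 45 − 22/2 = 34 → r_n = 95.88 kN; interior l_c = 75 − 22 = 53 → r_n = 112.8 kN.
  R_n,bearing = 2·95.88 + 4·112.8 = 643 kN → 643 / 2 = 321 kN.
Bearing governs: 321 kN.

321 kN (bearing governs)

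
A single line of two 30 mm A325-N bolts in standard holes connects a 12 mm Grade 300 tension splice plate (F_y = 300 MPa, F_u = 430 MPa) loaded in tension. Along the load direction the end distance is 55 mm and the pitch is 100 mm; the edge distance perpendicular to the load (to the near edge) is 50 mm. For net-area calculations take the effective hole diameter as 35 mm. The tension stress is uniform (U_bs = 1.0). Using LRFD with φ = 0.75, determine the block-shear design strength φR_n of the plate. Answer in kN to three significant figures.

Shear plane L_v = 55 + 1·100 = 155 mm; A_gv = 155 × 12 = 1860 mm².
A_nv = (155 − 1.5·35) × 12 = 1230 mm².
A_nt = (50 − 0.5·35) × 12 = 390 mm².
0.6 F_u A_nv = 317.3 kN; 0.6 F_y A_gv = 334.8 kN → shear rupture governs the shear term.
R_n = 317.3 + 1.0 × 430 × 390 / 1000 = 485 kN.
Design strength φR_n = 0.75 × 485 = 364 kN.

364 kN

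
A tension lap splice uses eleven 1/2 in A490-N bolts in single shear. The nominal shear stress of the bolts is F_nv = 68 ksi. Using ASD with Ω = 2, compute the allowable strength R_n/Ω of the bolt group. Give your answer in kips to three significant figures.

73.4 kips

A_b = π × 0.5² / 4 = 0.1963 in².
R_n = F_nv · A_b · n · n_s = 68 × 0.1963 × 11 × 1 = 146.9 kips.
Allowable strength R_n/Ω = 146.9 / 2 = 73.4 kips.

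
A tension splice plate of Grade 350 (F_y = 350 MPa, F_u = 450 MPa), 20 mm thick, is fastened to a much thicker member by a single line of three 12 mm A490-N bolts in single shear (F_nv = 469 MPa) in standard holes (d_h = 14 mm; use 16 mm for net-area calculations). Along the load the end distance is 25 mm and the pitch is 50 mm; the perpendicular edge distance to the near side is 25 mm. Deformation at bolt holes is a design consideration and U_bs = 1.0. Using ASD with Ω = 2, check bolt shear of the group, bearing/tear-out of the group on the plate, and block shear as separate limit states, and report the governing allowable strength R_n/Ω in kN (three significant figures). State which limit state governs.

79.6 kN (bolt shear governs)

Bolt shear: A_b = π·12²/4 = 113.1 mm²; R_n = 469 × 113.1 × 3 × 1 / 1000 = 159.1 kN → 159.1 / 2 = 79.6 kN.
Bearing: edge l_c = 18, r_n = 194.4 kN; interior l_c = 36, r_n = 259.2 kN; R_n = 194.4 + 2·259.2 = 712.8 kN → 356 kN.
Block shear: A_gv = 2500, A_nv = 1700, A_nt = 340 mm²; R_n = min(0.6F_uA_nv, 0.6F_yA_gv) + U_bs·F_u·A_nt = 612 kN → 306 kN.
Bolt shear governs: 79.6 kN.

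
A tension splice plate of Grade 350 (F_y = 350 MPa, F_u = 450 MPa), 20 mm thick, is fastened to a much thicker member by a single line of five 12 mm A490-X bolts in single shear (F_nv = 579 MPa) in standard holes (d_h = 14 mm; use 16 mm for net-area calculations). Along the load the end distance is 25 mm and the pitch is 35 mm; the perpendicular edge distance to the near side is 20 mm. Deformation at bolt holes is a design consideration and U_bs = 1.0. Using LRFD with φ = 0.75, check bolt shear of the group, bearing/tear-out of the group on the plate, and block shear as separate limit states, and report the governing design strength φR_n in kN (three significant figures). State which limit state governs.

246 kN (bolt shear governs)

Bolt shear: A_b = π·12²/4 = 113.1 mm²; R_n = 579 × 113.1 × 5 × 1 / 1000 = 327.4 kN → 0.75 × 327.4 = 246 kN.
Bearing: edge l_c = 18, r_n = 194.4 kN; interior l_c = 21, r_n = 226.8 kN; R_n = 194.4 + 4·226.8 = 1102 kN → 826 kN.
Block shear: A_gv = 3300, A_nv = 1860, A_nt = 240 mm²; R_n = min(0.6F_uA_nv, 0.6F_yA_gv) + U_bs·F_u·A_nt = 610.2 kN → 458 kN.
Bolt shear governs: 246 kN.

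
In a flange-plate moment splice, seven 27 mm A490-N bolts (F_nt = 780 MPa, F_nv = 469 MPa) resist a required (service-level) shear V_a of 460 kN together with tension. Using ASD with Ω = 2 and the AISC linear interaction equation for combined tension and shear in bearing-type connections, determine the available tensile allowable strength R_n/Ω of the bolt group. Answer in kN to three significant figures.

1270 kN

A_b = π·27²/4 = 572.6 mm²; f_rv = 460 × 1000 / (7 × 572.6) = 114.8 MPa.
F'_nt = 1.3 F_nt − (Ω F_nt / F_nv) f_rv = 1.3·780 − (2·780/469)·114.8 = 632.2 MPa, capped at F_nt → F'_nt = 632.2 MPa.
R_n = F'_nt · A_b · n = 632.2 × 572.6 × 7 / 1000 = 2534 kN.
Allowable strength R_n/Ω = 2534 / 2 = 1270 kN.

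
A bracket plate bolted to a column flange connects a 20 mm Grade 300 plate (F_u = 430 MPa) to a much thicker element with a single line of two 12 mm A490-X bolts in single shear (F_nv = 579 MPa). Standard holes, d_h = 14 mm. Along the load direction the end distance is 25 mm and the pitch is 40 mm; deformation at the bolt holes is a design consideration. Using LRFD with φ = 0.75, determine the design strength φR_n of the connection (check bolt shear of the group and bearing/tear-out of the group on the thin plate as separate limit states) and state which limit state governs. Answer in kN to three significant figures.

Bolt shear: A_b = π·12²/4 = 113.1 mm²; R_n = 579 × 113.1 × 2 × 1 / 1000 = 131 kN → 0.75 × 131 = 98.2 kN.
Bearing (1.2 l_c t F_u ≤ 2.4 d t F_u): upper limit = 2.4·12·20·430 / 1000 = 247.7 kN.
  Edge l_c = 25 − 14/2 = 18 → r_n = 185.8 kN; interior l_c = 40 − 14 = 26 → r_n = 247.7 kN.
  R_n,bearing = 1·185.8 + 1·247.7 = 433.4 kN → 0.75 × 433.4 = 325 kN.
Bolt shear governs: 98.2 kN.

98.2 kN (bolt shear governs)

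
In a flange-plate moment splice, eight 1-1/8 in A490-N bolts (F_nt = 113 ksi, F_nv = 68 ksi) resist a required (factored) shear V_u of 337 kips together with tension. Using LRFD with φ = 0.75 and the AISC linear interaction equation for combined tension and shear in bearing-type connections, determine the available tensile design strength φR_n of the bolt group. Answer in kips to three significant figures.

A_b = π·1.125²/4 = 0.994 in²; f_rv = 337 / (8 × 0.994) = 42.38 ksi.
F'_nt = 1.3 F_nt − (F_nt / φF_nv) f_rv = 1.3·113 − (113/(0.75·68))·42.38 = 53 ksi, capped at F_nt → F'_nt = 53 ksi.
R_n = F'_nt · A_b · n = 53 × 0.994 × 8 = 421.5 kips.
Design strength φR_n = 0.75 × 421.5 = 316 kips.

316 kips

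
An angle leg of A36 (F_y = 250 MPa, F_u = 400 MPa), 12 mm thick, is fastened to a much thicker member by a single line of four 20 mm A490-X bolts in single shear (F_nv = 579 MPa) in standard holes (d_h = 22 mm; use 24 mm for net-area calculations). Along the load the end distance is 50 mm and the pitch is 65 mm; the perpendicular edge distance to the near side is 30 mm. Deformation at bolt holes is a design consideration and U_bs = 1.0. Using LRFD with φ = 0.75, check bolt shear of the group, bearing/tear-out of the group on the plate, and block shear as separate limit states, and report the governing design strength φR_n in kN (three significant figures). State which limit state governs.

396 kN (block shear governs)

Bolt shear: A_b = π·20²/4 = 314.2 mm²; R_n = 579 × 314.2 × 4 × 1 / 1000 = 727.6 kN → 0.75 × 727.6 = 546 kN.
Bearing: edge l_c = 39, r_n = 224.6 kN; interior l_c = 43, r_n = 230.4 kN; R_n = 224.6 + 3·230.4 = 915.8 kN → 687 kN.
Block shear: A_gv = 2940, A_nv = 1932, A_nt = 216 mm²; R_n = min(0.6F_uA_nv, 0.6F_yA_gv) + U_bs·F_u·A_nt = 527.4 kN → 396 kN.
Block shear governs: 396 kN.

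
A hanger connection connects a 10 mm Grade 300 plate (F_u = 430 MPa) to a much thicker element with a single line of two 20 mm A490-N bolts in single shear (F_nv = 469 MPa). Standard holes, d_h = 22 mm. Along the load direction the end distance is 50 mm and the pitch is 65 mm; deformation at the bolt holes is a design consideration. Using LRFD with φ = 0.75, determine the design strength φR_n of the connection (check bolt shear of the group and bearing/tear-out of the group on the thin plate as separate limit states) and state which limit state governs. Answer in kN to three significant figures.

Bolt shear: A_b = π·20²/4 = 314.2 mm²; R_n = 469 × 314.2 × 2 × 1 / 1000 = 294.7 kN → 0.75 × 294.7 = 221 kN.
Bearing (1.2 l_c t F_u ≤ 2.4 d t F_u): upper limit = 2.4·20·10·430 / 1000 = 206.4 kN.
  Edge l_c = 50 − 22/2 = 39 → r_n = 201.2 kN; interior l_c = 65 − 22 = 43 → r_n = 206.4 kN.
  R_n,bearing = 1·201.2 + 1·206.4 = 407.6 kN → 0.75 × 407.6 = 306 kN.
Bolt shear governs: 221 kN.

221 kN (bolt shear governs)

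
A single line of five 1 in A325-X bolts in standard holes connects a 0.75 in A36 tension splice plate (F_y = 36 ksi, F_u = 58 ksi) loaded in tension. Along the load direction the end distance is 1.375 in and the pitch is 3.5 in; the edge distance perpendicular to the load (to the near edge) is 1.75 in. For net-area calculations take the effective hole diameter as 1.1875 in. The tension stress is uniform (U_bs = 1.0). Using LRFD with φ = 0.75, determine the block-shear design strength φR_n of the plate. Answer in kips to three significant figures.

Shear plane L_v = 1.375 + 4·3.5 = 15.38 in; A_gv = 15.38 × 0.75 = 11.53 in².
A_nv = (15.38 − 4.5·1.1875) × 0.75 = 7.523 in².
A_nt = (1.75 − 0.5·1.1875) × 0.75 = 0.8672 in².
0.6 F_u A_nv = 261.8 kips; 0.6 F_y A_gv = 249.1 kips → shear yielding governs the shear term.
R_n = 249.1 + 1.0 × 58 × 0.8672 = 299.4 kips.
Design strength φR_n = 0.75 × 299.4 = 225 kips.

225 kips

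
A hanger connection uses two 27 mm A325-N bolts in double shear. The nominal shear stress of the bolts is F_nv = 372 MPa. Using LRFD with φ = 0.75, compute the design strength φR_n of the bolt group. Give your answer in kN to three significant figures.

A_b = π × 27² / 4 = 572.6 mm².
R_n = F_nv · A_b · n · n_s = 372 × 572.6 × 2 × 2 / 1000 = 852 kN.
Design strength φR_n = 0.75 × 852 = 639 kN.

639 kN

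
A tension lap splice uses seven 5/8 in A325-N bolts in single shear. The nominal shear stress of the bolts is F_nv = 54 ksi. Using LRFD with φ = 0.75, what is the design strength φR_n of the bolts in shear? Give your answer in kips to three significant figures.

A_b = π × 0.625² / 4 = 0.3068 in².
R_n = F_nv · A_b · n · n_s = 54 × 0.3068 × 7 × 1 = 116 kips.
Design strength φR_n = 0.75 × 116 = 87 kips.

87 kips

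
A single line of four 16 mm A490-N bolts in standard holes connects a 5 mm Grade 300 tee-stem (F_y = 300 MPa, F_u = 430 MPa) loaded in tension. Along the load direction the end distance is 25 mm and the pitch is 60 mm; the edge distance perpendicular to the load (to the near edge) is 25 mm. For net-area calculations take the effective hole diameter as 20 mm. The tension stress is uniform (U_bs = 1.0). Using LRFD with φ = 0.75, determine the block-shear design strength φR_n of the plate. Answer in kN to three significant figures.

Shear plane L_v = 25 + 3·60 = 205 mm; A_gv = 205 × 5 = 1025 mm².
A_nv = (205 − 3.5·20) × 5 = 675 mm².
A_nt = (25 − 0.5·20) × 5 = 75 mm².
0.6 F_u A_nv = 174.2 kN; 0.6 F_y A_gv = 184.5 kN → shear rupture governs the shear term.
R_n = 174.2 + 1.0 × 430 × 75 / 1000 = 206.4 kN.
Design strength φR_n = 0.75 × 206.4 = 155 kN.

155 kN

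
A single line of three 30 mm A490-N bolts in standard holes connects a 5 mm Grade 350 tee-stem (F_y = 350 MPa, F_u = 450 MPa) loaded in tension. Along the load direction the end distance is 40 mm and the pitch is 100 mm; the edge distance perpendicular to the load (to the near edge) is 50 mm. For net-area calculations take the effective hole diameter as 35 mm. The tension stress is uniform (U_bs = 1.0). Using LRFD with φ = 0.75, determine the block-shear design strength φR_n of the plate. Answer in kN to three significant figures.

209 kN

Shear plane L_v = 40 + 2·100 = 240 mm; A_gv = 240 × 5 = 1200 mm².
A_nv = (240 − 2.5·35) × 5 = 762.5 mm².
A_nt = (50 − 0.5·35) × 5 = 162.5 mm².
0.6 F_u A_nv = 205.9 kN; 0.6 F_y A_gv = 252 kN → shear rupture governs the shear term.
R_n = 205.9 + 1.0 × 450 × 162.5 / 1000 = 279 kN.
Design strength φR_n = 0.75 × 279 = 209 kN.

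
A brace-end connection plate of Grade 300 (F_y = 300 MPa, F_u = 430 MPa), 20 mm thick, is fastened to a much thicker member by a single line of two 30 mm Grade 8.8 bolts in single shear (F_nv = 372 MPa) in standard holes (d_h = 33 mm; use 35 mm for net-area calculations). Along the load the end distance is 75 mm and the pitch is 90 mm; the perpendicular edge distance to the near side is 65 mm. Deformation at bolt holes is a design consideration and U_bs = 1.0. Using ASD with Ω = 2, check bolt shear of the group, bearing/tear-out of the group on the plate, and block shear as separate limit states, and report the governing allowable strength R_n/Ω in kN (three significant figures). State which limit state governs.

Bolt shear: A_b = π·30²/4 = 706.9 mm²; R_n = 372 × 706.9 × 2 × 1 / 1000 = 525.9 kN → 525.9 / 2 = 263 kN.
Bearing: edge l_c = 58.5, r_n = 603.7 kN; interior l_c = 57, r_n = 588.2 kN; R_n = 603.7 + 1·588.2 = 1192 kN → 596 kN.
Block shear: A_gv = 3300, A_nv = 2250, A_nt = 950 mm²; R_n = min(0.6F_uA_nv, 0.6F_yA_gv) + U_bs·F_u·A_nt = 989 kN → 494 kN.
Bolt shear governs: 263 kN.

263 kN (bolt shear governs)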